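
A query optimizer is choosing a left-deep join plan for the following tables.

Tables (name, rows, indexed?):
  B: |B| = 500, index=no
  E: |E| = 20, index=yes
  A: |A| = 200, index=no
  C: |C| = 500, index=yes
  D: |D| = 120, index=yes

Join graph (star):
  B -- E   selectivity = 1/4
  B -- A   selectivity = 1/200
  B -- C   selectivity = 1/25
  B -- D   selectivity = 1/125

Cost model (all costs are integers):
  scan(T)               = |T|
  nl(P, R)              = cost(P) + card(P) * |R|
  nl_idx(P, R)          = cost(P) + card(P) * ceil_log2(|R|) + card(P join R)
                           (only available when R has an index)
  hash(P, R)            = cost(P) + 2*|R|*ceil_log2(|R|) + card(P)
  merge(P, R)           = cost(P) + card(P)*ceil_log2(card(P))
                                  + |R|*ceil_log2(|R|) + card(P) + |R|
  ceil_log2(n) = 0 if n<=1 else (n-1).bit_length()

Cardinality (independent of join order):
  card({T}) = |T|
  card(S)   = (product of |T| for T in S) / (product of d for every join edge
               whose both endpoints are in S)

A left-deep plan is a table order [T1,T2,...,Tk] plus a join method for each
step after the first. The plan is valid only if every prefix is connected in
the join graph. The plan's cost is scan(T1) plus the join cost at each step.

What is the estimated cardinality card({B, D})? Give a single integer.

Tables in S: B(500), D(120)
Edges inside S: B-D(d=125)
numerator = 500 * 120 = 60000
denominator = 125 = 125
card(S) = 60000 / 125 = 480

480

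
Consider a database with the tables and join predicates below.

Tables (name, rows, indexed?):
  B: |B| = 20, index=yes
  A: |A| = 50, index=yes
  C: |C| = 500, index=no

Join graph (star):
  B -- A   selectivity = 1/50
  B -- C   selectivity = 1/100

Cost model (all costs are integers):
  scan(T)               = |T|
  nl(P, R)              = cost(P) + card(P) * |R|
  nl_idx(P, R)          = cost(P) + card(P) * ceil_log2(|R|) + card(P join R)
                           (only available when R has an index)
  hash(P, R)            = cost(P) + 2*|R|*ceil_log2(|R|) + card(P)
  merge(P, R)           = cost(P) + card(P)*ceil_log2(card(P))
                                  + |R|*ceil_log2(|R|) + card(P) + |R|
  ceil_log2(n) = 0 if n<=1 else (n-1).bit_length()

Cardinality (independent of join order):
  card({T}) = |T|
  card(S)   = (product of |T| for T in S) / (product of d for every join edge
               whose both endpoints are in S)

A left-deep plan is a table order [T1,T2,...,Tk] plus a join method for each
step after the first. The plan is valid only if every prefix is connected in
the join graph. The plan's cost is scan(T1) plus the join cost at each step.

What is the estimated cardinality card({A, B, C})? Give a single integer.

100

Tables in S: A(50), B(20), C(500)
Edges inside S: B-A(d=50), B-C(d=100)
numerator = 50 * 20 * 500 = 500000
denominator = 50 * 100 = 5000
card(S) = 500000 / 5000 = 100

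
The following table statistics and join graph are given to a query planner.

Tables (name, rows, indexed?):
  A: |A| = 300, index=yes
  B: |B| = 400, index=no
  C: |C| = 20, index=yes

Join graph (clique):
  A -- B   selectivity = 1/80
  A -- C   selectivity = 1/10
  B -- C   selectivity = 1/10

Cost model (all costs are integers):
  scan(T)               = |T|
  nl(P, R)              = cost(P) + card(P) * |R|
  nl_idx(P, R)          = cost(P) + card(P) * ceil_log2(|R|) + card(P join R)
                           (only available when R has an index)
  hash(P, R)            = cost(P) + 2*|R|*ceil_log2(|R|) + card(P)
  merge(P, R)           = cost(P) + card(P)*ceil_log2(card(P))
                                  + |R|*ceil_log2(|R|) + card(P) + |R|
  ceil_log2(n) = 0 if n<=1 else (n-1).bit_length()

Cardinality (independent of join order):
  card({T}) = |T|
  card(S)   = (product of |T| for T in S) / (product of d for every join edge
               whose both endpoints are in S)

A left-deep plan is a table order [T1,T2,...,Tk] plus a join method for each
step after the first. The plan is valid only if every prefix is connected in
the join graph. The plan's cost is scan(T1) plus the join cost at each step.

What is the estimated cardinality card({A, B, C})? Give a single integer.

300

Tables in S: A(300), B(400), C(20)
Edges inside S: A-B(d=80), A-C(d=10), B-C(d=10)
numerator = 300 * 400 * 20 = 2400000
denominator = 80 * 10 * 10 = 8000
card(S) = 2400000 / 8000 = 300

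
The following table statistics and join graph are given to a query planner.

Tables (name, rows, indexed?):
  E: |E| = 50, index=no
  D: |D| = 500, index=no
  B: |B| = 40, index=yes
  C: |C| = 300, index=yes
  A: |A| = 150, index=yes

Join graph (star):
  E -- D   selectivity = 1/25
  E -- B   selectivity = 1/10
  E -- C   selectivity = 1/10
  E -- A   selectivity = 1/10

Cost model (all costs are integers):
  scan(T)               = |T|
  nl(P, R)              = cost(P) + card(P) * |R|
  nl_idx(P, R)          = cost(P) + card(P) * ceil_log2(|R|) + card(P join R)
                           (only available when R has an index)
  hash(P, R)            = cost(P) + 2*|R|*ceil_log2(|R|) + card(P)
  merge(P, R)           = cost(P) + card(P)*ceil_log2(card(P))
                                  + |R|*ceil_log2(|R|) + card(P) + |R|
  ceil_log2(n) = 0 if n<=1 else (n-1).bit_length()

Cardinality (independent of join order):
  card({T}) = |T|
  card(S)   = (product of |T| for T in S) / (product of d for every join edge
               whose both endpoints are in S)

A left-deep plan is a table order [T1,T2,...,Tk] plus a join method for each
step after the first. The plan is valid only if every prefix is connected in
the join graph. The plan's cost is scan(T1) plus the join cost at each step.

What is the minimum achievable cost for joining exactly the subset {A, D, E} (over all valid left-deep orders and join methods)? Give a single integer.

5000

Selinger DP over subsets of {A,D,E}:
  {E}: scan cost=50, card=50
  {D}: scan cost=500, card=500
  {A}: scan cost=150, card=150
  {DE}: card=1000; try (E,hash)→1600, (D,merge)→5400, (E,merge)→5850, (D,hash)→9100, (D,nl)→25050, (E,nl)→25500; best=1600 via (E,hash)
  {AE}: card=750; try (E,hash)→900, (A,nl_idx)→1200, (A,merge)→1750, (E,merge)→1850, (A,hash)→2500, (A,nl)→7550 …(+1); best=900 via (E,hash)
  {ADE}: card=15000; try (A,hash)→5000, (D,hash)→10650, (A,merge)→13950, (D,merge)→14150, (A,nl_idx)→24600, (A,nl)→151600 …(+1); best=5000 via (A,hash)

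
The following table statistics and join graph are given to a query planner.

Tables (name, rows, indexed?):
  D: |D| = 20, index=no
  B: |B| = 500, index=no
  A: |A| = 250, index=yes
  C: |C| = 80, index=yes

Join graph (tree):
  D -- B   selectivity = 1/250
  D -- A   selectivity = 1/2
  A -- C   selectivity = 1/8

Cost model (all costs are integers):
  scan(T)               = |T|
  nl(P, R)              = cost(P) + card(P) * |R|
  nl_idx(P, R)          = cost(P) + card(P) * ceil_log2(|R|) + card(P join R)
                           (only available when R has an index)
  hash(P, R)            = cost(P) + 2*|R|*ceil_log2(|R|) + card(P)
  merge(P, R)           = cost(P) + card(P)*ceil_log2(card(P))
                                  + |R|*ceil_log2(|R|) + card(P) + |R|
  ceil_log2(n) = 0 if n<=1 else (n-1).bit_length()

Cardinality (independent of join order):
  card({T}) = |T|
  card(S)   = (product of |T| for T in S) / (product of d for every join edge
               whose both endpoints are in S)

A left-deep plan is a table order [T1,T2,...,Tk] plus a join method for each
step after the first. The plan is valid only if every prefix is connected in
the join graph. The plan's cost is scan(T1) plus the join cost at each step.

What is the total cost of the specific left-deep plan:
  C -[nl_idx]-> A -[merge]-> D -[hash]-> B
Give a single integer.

step 1: scan C: cost=80, card=80
step 2: join A via nl_idx
    card(P join A) = 80*250/(8) = 2500
    cost = 80 + 80*8 + 2500 = 3220
step 3: join D via merge
    card(P join D) = 2500*20/(2) = 25000
    cost = 3220 + 2500*12 + 20*5 + 2500 + 20 = 35840
step 4: join B via hash
    card(P join B) = 25000*500/(250) = 50000
    cost = 35840 + 2*500*9 + 25000 = 69840

69840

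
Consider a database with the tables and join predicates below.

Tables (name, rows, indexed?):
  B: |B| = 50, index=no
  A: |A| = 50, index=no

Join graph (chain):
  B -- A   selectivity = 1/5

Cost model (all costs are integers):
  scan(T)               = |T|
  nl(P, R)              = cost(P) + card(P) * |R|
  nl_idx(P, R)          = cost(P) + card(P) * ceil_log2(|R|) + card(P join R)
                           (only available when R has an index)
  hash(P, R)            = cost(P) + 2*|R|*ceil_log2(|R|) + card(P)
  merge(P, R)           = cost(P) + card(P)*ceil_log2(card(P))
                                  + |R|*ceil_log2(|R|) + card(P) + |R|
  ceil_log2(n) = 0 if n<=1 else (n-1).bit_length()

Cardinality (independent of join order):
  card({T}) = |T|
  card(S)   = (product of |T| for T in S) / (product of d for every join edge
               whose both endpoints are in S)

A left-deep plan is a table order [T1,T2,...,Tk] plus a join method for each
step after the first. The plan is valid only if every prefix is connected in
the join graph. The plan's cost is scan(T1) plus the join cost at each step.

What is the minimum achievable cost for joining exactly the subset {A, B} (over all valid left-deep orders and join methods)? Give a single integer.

Selinger DP over subsets of {A,B}:
  {B}: scan cost=50, card=50
  {A}: scan cost=50, card=50
  {AB}: card=500; try (B,hash)→700, (A,hash)→700, (B,merge)→750, (A,merge)→750, (B,nl)→2550, (A,nl)→2550; best=700 via (B,hash)

700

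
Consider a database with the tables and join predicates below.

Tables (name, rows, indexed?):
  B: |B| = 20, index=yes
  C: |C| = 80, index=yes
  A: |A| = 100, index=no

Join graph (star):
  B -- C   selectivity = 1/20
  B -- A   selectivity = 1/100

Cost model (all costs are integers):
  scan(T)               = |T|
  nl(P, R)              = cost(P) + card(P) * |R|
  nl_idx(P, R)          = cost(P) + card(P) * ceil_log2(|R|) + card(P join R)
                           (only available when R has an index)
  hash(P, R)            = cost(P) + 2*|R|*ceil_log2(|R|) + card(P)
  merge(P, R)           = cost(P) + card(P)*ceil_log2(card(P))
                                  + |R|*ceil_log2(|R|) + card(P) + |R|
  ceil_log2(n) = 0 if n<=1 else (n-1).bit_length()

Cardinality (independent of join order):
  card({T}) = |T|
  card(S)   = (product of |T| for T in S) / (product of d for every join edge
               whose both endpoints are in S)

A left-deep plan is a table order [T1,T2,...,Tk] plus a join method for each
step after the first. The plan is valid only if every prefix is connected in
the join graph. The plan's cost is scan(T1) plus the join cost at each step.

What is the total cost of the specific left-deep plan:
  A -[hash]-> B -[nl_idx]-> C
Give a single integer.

620

step 1: scan A: cost=100, card=100
step 2: join B via hash
    card(P join B) = 100*20/(100) = 20
    cost = 100 + 2*20*5 + 100 = 400
step 3: join C via nl_idx
    card(P join C) = 20*80/(20) = 80
    cost = 400 + 20*7 + 80 = 620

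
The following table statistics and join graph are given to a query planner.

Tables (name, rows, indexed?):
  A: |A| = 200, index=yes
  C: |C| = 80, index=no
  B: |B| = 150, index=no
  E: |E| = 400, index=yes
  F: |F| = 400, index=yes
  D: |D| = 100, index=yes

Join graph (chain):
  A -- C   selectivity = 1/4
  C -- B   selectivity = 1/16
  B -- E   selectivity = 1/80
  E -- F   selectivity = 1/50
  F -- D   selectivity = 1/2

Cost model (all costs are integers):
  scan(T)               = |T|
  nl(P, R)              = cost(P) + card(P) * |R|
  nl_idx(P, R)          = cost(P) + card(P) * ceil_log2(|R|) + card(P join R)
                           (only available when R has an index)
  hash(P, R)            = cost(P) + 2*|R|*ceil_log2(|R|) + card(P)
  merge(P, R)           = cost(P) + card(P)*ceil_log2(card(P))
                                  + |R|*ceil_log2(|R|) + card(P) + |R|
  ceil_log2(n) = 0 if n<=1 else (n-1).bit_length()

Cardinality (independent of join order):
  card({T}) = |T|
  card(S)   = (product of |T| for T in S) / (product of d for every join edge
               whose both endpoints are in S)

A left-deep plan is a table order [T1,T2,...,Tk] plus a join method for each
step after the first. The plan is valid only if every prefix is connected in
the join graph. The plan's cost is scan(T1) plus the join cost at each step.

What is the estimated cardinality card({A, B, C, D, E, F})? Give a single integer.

Tables in S: A(200), B(150), C(80), D(100), E(400), F(400)
Edges inside S: A-C(d=4), C-B(d=16), B-E(d=80), E-F(d=50), F-D(d=2)
numerator = 200 * 150 * 80 * 100 * 400 * 400 = 38400000000000
denominator = 4 * 16 * 80 * 50 * 2 = 512000
card(S) = 38400000000000 / 512000 = 75000000

75000000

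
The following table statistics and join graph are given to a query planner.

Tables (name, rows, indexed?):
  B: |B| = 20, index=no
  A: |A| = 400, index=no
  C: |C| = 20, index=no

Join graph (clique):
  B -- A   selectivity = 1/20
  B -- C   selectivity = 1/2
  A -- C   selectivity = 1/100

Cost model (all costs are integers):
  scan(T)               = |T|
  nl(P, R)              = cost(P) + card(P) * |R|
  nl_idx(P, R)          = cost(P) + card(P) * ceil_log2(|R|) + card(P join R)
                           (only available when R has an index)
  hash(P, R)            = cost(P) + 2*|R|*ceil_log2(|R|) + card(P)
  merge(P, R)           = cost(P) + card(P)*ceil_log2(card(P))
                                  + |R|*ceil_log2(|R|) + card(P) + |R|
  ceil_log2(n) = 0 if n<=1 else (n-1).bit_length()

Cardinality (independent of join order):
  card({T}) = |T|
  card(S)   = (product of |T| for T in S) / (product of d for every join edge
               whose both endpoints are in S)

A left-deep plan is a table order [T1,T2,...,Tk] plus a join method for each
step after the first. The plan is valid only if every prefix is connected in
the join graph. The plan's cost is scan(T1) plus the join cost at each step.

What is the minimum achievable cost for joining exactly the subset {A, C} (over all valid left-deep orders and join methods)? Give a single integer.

1000

Selinger DP over subsets of {A,C}:
  {A}: scan cost=400, card=400
  {C}: scan cost=20, card=20
  {AC}: card=80; try (C,hash)→1000, (A,merge)→4140, (C,merge)→4520, (A,hash)→7240, (A,nl)→8020, (C,nl)→8400; best=1000 via (C,hash)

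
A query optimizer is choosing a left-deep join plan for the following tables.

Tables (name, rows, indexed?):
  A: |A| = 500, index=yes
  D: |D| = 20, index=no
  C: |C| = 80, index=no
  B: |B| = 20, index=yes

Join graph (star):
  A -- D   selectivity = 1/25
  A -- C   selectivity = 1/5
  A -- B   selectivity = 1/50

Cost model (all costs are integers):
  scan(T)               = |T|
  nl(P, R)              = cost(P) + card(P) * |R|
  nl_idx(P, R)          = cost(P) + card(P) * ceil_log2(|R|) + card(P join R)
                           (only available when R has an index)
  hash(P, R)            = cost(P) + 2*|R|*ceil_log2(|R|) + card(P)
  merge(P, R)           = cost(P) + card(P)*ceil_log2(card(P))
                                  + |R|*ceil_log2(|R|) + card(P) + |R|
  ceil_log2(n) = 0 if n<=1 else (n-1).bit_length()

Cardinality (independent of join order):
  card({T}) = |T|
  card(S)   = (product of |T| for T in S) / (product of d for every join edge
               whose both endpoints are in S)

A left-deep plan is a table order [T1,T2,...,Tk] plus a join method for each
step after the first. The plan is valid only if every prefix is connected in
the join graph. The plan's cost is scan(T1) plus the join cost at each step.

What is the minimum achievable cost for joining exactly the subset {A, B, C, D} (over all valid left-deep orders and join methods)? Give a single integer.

Selinger DP over subsets of {A,B,C,D}:
  {A}: scan cost=500, card=500
  {D}: scan cost=20, card=20
  {C}: scan cost=80, card=80
  {B}: scan cost=20, card=20
  {AD}: card=400; try (A,nl_idx)→600, (D,hash)→1200, (A,merge)→5140, (D,merge)→5620, (A,hash)→9040, (A,nl)→10020 …(+1); best=600 via (A,nl_idx)
  {AC}: card=8000; try (C,hash)→2120, (A,merge)→5720, (C,merge)→6140, (A,nl_idx)→8800, (A,hash)→9160, (A,nl)→40080 …(+1); best=2120 via (C,hash)
  {AB}: card=200; try (A,nl_idx)→400, (B,hash)→1200, (B,nl_idx)→3200, (A,merge)→5140, (B,merge)→5620, (A,hash)→9040 …(+2); best=400 via (A,nl_idx)
  {ACD}: card=6400; try (C,hash)→2120, (C,merge)→5240, (D,hash)→10320, (C,nl)→32600, (D,merge)→114240, (D,nl)→162120; best=2120 via (C,hash)
  {ABD}: card=160; try (D,hash)→800, (B,hash)→1200, (D,merge)→2320, (B,nl_idx)→2760, (D,nl)→4400, (B,merge)→4720 …(+1); best=800 via (D,hash)
  {ABC}: card=3200; try (C,hash)→1720, (C,merge)→2840, (B,hash)→10320, (C,nl)→16400, (B,nl_idx)→45320, (B,merge)→114240 …(+1); best=1720 via (C,hash)
  {ABCD}: card=2560; try (C,hash)→2080, (C,merge)→2880, (D,hash)→5120, (B,hash)→8720, (C,nl)→13600, (B,nl_idx)→36680 …(+4); best=2080 via (C,hash)

2080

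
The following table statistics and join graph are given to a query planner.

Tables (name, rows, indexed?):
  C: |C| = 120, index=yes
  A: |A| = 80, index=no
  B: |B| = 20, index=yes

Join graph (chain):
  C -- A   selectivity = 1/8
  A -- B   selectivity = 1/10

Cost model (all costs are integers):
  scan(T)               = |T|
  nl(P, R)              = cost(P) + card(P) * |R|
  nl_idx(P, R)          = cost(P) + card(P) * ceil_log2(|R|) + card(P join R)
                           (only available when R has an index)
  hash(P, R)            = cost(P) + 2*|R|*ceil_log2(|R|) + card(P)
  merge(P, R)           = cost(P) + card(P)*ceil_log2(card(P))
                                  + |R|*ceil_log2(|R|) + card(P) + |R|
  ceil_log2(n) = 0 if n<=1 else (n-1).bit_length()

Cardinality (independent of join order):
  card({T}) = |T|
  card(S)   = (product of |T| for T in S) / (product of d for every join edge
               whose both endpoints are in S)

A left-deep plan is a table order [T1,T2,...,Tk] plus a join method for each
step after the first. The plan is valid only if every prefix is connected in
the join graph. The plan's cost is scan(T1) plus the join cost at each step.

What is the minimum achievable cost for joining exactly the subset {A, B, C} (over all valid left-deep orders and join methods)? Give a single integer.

Selinger DP over subsets of {A,B,C}:
  {C}: scan cost=120, card=120
  {A}: scan cost=80, card=80
  {B}: scan cost=20, card=20
  {AC}: card=1200; try (A,hash)→1360, (C,merge)→1680, (A,merge)→1720, (C,hash)→1840, (C,nl_idx)→1840, (C,nl)→9680 …(+1); best=1360 via (A,hash)
  {AB}: card=160; try (B,hash)→360, (B,nl_idx)→640, (A,merge)→780, (B,merge)→840, (A,hash)→1160, (A,nl)→1620 …(+1); best=360 via (B,hash)
  {ABC}: card=2400; try (C,hash)→2200, (C,merge)→2760, (B,hash)→2760, (C,nl_idx)→3880, (B,nl_idx)→9760, (B,merge)→15880 …(+2); best=2200 via (C,hash)

2200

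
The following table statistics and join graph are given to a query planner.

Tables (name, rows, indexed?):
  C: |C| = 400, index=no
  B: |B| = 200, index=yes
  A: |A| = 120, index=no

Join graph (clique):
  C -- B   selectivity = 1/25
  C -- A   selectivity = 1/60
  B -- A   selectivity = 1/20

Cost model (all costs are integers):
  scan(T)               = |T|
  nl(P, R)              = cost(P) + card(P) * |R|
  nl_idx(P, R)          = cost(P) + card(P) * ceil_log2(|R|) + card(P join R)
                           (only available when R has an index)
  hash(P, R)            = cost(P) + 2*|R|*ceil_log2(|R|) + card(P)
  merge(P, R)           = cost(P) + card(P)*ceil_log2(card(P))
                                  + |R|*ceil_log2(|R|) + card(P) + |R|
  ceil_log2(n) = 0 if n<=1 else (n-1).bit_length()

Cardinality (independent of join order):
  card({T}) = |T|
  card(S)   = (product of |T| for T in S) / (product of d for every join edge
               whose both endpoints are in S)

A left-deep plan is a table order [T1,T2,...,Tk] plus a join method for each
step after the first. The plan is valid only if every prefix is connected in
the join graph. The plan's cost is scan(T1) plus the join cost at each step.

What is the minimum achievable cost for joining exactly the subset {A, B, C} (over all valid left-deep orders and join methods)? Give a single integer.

6480

Selinger DP over subsets of {A,B,C}:
  {C}: scan cost=400, card=400
  {B}: scan cost=200, card=200
  {A}: scan cost=120, card=120
  {BC}: card=3200; try (B,hash)→4000, (C,merge)→6000, (B,merge)→6200, (B,nl_idx)→6800, (C,hash)→7600, (C,nl)→80200 …(+1); best=4000 via (B,hash)
  {AC}: card=800; try (A,hash)→2480, (C,merge)→5080, (A,merge)→5360, (C,hash)→7440, (C,nl)→48120, (A,nl)→48400; best=2480 via (A,hash)
  {AB}: card=1200; try (A,hash)→2080, (B,nl_idx)→2280, (B,merge)→2880, (A,merge)→2960, (B,hash)→3440, (B,nl)→24120 …(+1); best=2080 via (A,hash)
  {ABC}: card=320; try (B,hash)→6480, (A,hash)→8880, (B,nl_idx)→9200, (C,hash)→10480, (B,merge)→13080, (C,merge)→20480 …(+4); best=6480 via (B,hash)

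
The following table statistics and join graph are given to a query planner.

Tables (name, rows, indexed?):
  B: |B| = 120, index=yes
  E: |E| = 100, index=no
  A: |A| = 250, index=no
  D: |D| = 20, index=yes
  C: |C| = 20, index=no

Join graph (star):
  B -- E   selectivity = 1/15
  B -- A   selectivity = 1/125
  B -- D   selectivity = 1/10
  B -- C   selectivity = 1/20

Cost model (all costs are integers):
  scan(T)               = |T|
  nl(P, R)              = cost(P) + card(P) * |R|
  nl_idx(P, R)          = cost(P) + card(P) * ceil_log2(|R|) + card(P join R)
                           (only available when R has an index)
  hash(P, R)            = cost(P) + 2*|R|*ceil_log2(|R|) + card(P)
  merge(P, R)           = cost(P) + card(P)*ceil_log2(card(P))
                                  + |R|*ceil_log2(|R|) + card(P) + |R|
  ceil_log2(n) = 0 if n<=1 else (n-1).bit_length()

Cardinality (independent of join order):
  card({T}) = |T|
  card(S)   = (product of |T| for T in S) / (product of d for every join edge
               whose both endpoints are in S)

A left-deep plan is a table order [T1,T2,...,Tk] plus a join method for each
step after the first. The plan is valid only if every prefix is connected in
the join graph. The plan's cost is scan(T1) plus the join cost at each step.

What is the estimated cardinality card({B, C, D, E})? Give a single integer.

1600

Tables in S: B(120), C(20), D(20), E(100)
Edges inside S: B-E(d=15), B-D(d=10), B-C(d=20)
numerator = 120 * 20 * 20 * 100 = 4800000
denominator = 15 * 10 * 20 = 3000
card(S) = 4800000 / 3000 = 1600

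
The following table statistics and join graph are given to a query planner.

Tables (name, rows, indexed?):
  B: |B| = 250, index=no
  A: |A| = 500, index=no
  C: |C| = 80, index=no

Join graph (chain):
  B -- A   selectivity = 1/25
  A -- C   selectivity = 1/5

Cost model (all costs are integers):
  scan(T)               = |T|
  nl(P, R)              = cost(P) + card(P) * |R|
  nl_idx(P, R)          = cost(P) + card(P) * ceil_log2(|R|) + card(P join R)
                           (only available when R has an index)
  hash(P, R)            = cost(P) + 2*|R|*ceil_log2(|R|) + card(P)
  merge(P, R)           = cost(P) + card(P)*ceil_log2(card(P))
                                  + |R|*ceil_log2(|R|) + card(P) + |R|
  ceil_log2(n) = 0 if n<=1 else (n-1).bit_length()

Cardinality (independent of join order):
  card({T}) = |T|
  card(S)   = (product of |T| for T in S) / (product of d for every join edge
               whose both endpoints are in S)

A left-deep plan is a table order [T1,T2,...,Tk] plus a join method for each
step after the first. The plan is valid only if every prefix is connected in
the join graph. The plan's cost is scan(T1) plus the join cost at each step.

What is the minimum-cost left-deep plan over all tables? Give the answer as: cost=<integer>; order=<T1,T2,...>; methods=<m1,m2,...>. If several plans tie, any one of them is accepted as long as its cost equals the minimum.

cost=11120; order=A,B,C; methods=hash,hash

Selinger DP (subsets sized 1..n):
  {B}: scan cost=250, card=250
  {A}: scan cost=500, card=500
  {C}: scan cost=80, card=80
  {AB}: card=5000; try (B,hash)→5000, (A,merge)→7500, (B,merge)→7750, (A,hash)→9500, (A,nl)→125250, (B,nl)→125500; best=5000 via (B,hash)
  {AC}: card=8000; try (C,hash)→2120, (A,merge)→5720, (C,merge)→6140, (A,hash)→9160, (A,nl)→40080, (C,nl)→40500; best=2120 via (C,hash)
  {ABC}: card=80000; try (C,hash)→11120, (B,hash)→14120, (C,merge)→75640, (B,merge)→116370, (C,nl)→405000, (B,nl)→2002120; best=11120 via (C,hash)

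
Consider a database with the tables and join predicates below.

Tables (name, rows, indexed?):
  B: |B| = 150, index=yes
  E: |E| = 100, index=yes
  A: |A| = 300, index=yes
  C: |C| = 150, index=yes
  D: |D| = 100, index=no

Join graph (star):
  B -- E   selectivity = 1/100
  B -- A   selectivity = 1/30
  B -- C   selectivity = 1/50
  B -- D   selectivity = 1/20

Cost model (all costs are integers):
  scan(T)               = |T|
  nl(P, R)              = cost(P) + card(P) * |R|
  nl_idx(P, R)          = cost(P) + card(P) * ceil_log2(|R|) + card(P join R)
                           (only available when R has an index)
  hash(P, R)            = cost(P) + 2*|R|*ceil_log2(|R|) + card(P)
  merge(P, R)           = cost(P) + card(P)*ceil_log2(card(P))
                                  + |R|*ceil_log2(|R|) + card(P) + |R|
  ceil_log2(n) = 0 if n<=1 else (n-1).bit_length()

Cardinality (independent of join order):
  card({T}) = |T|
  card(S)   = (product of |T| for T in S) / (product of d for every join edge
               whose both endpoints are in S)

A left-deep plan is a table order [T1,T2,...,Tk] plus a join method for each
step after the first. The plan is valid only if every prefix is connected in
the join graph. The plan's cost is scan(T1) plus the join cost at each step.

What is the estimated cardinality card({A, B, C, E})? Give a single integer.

Tables in S: A(300), B(150), C(150), E(100)
Edges inside S: B-E(d=100), B-A(d=30), B-C(d=50)
numerator = 300 * 150 * 150 * 100 = 675000000
denominator = 100 * 30 * 50 = 150000
card(S) = 675000000 / 150000 = 4500

4500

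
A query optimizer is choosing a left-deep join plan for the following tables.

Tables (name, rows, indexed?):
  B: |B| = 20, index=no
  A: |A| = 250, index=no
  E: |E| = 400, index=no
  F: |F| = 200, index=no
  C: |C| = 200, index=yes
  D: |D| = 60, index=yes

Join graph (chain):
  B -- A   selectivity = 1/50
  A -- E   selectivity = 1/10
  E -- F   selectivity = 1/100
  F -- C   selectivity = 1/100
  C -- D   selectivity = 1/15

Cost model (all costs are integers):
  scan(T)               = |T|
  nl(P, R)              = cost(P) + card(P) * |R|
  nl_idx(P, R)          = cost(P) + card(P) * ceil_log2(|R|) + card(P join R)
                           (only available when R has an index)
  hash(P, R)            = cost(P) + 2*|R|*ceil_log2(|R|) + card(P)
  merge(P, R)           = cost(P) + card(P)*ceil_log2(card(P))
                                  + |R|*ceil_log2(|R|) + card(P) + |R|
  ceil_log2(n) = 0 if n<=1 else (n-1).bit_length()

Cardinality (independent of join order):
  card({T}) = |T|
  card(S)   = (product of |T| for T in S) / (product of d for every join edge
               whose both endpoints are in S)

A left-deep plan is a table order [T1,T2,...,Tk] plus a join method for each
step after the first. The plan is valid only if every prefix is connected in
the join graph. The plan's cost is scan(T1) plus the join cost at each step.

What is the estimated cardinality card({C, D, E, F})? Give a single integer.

6400

Tables in S: C(200), D(60), E(400), F(200)
Edges inside S: E-F(d=100), F-C(d=100), C-D(d=15)
numerator = 200 * 60 * 400 * 200 = 960000000
denominator = 100 * 100 * 15 = 150000
card(S) = 960000000 / 150000 = 6400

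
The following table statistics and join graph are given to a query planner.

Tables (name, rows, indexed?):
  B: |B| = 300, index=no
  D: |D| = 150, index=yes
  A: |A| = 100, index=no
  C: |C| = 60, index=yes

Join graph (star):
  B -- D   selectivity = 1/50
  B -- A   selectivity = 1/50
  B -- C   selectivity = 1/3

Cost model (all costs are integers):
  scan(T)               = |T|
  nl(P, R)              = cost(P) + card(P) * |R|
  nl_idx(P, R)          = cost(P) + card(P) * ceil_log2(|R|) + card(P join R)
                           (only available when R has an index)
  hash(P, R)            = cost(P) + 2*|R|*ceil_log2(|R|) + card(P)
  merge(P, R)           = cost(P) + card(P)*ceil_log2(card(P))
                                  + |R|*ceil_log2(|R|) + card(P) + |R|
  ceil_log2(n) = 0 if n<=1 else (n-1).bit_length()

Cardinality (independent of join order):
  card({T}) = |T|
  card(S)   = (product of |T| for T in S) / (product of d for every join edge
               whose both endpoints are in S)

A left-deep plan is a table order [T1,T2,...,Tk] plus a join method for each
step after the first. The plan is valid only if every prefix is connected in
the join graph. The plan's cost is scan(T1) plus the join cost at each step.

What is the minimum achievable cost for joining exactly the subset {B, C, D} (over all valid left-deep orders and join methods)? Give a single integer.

Selinger DP over subsets of {B,C,D}:
  {B}: scan cost=300, card=300
  {D}: scan cost=150, card=150
  {C}: scan cost=60, card=60
  {BD}: card=900; try (D,hash)→3000, (D,nl_idx)→3600, (B,merge)→4500, (D,merge)→4650, (B,hash)→5700, (B,nl)→45150 …(+1); best=3000 via (D,hash)
  {BC}: card=6000; try (C,hash)→1320, (B,merge)→3480, (C,merge)→3720, (B,hash)→5520, (C,nl_idx)→8100, (B,nl)→18060 …(+1); best=1320 via (C,hash)
  {BCD}: card=18000; try (C,hash)→4620, (D,hash)→9720, (C,merge)→13320, (C,nl_idx)→26400, (C,nl)→57000, (D,nl_idx)→67320 …(+2); best=4620 via (C,hash)

4620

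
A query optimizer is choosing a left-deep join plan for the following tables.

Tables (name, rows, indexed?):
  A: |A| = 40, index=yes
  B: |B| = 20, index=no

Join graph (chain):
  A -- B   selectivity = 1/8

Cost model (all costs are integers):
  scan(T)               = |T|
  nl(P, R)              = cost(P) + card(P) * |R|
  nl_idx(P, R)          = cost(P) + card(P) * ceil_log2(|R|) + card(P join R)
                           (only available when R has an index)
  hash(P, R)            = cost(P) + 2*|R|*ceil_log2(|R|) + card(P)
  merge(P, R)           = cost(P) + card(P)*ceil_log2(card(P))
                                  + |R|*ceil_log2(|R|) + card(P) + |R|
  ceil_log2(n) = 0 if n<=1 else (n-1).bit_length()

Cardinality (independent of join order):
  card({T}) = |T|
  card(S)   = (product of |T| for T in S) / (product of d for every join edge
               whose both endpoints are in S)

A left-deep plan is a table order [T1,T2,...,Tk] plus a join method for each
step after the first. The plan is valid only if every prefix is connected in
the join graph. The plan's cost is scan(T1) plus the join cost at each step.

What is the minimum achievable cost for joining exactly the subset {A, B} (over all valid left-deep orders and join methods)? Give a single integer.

240

Selinger DP over subsets of {A,B}:
  {A}: scan cost=40, card=40
  {B}: scan cost=20, card=20
  {AB}: card=100; try (A,nl_idx)→240, (B,hash)→280, (A,merge)→420, (B,merge)→440, (A,hash)→520, (A,nl)→820 …(+1); best=240 via (A,nl_idx)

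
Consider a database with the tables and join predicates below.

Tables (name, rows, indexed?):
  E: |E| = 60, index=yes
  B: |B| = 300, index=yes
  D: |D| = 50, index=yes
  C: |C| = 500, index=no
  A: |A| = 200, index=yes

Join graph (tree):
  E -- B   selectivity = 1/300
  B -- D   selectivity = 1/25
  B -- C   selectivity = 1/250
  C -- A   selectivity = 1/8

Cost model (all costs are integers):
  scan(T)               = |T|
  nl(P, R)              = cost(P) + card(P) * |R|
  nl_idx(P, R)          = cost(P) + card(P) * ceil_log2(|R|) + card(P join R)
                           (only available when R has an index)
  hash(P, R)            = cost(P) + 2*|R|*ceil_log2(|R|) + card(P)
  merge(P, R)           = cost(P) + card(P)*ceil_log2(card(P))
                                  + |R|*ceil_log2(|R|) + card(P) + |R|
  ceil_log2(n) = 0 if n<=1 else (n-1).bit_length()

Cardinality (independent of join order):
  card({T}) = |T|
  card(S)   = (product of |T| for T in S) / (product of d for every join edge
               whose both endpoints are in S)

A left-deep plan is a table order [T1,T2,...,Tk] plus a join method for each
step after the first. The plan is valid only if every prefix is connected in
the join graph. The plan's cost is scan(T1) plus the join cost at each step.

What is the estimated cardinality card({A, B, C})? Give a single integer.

15000

Tables in S: A(200), B(300), C(500)
Edges inside S: B-C(d=250), C-A(d=8)
numerator = 200 * 300 * 500 = 30000000
denominator = 250 * 8 = 2000
card(S) = 30000000 / 2000 = 15000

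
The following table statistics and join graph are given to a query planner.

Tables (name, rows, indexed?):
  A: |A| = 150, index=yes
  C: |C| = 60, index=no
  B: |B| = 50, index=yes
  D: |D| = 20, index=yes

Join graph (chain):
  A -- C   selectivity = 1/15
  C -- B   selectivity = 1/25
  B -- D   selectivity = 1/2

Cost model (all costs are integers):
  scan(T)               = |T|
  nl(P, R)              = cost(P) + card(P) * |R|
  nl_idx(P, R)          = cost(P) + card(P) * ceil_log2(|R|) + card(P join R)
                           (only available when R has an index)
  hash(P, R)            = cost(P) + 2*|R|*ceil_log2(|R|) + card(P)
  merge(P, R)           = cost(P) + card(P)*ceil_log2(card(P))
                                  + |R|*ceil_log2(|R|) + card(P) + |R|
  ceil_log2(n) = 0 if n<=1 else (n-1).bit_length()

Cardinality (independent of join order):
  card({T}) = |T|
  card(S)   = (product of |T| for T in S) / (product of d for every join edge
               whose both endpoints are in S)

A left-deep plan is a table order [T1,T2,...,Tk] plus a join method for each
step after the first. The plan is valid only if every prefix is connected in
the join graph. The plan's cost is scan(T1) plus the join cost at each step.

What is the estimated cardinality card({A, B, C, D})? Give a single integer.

Tables in S: A(150), B(50), C(60), D(20)
Edges inside S: A-C(d=15), C-B(d=25), B-D(d=2)
numerator = 150 * 50 * 60 * 20 = 9000000
denominator = 15 * 25 * 2 = 750
card(S) = 9000000 / 750 = 12000

12000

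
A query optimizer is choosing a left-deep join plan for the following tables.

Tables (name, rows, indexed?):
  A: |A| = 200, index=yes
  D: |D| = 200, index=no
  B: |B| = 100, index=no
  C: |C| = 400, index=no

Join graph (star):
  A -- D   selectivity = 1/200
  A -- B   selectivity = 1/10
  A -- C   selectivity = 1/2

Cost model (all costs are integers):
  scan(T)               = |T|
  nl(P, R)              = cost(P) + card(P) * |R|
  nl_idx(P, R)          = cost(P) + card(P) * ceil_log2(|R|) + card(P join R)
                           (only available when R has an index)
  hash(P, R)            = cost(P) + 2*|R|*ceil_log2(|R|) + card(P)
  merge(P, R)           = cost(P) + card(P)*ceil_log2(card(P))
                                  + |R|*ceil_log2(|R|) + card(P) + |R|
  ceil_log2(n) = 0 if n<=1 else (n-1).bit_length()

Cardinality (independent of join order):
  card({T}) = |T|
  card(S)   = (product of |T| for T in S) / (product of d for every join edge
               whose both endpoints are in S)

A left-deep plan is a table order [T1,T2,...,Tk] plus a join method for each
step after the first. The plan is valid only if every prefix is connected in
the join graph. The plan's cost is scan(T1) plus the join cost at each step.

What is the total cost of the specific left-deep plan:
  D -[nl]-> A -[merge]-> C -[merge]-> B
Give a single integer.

step 1: scan D: cost=200, card=200
step 2: join A via nl
    card(P join A) = 200*200/(200) = 200
    cost = 200 + 200*200 = 40200
step 3: join C via merge
    card(P join C) = 200*400/(2) = 40000
    cost = 40200 + 200*8 + 400*9 + 200 + 400 = 46000
step 4: join B via merge
    card(P join B) = 40000*100/(10) = 400000
    cost = 46000 + 40000*16 + 100*7 + 40000 + 100 = 726800

726800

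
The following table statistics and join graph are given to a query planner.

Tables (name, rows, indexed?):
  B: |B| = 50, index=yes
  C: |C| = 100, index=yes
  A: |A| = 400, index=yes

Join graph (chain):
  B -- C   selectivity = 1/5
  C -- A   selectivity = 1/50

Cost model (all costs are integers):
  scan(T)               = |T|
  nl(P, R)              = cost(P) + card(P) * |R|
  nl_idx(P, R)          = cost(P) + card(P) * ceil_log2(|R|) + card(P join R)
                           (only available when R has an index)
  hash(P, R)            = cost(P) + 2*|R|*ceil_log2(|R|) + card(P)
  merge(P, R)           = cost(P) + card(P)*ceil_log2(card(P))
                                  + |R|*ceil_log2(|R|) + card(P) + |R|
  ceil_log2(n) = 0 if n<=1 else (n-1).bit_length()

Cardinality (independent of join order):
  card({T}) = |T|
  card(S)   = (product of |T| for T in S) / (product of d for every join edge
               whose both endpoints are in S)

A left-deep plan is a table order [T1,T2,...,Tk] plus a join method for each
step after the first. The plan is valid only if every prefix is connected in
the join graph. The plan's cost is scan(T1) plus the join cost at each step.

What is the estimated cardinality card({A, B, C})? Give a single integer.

Tables in S: A(400), B(50), C(100)
Edges inside S: B-C(d=5), C-A(d=50)
numerator = 400 * 50 * 100 = 2000000
denominator = 5 * 50 = 250
card(S) = 2000000 / 250 = 8000

8000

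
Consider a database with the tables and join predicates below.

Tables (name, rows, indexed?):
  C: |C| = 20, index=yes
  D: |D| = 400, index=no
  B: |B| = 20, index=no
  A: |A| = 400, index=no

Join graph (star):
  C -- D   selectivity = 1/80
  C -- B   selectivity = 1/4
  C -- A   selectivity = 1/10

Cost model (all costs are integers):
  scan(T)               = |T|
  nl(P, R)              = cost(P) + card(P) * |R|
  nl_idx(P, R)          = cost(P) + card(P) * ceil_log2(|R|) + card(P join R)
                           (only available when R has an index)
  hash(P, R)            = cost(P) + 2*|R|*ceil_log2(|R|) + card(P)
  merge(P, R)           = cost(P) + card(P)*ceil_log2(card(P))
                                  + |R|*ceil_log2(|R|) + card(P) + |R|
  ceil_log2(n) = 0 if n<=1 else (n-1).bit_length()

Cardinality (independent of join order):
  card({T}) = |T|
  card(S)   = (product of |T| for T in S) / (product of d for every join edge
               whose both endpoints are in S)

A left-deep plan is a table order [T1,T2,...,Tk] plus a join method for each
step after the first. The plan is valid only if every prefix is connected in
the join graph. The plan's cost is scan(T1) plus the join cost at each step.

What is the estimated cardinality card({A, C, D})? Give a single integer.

4000

Tables in S: A(400), C(20), D(400)
Edges inside S: C-D(d=80), C-A(d=10)
numerator = 400 * 20 * 400 = 3200000
denominator = 80 * 10 = 800
card(S) = 3200000 / 800 = 4000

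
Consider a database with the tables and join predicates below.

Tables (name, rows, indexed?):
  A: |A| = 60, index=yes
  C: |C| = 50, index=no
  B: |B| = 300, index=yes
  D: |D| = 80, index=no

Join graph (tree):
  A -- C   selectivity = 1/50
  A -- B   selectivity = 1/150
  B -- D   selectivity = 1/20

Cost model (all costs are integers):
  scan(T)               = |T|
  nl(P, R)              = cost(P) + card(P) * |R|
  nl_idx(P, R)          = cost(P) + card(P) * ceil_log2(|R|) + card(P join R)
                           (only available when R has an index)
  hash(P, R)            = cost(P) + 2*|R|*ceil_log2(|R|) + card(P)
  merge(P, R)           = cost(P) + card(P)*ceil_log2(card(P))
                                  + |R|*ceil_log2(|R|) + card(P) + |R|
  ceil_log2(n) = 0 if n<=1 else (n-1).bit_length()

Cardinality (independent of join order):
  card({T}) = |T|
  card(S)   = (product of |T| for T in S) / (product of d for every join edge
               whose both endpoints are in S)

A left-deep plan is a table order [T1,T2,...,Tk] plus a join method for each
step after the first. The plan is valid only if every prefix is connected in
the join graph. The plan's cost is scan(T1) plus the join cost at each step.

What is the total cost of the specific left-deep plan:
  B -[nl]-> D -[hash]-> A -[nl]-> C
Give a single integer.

step 1: scan B: cost=300, card=300
step 2: join D via nl
    card(P join D) = 300*80/(20) = 1200
    cost = 300 + 300*80 = 24300
step 3: join A via hash
    card(P join A) = 1200*60/(150) = 480
    cost = 24300 + 2*60*6 + 1200 = 26220
step 4: join C via nl
    card(P join C) = 480*50/(50) = 480
    cost = 26220 + 480*50 = 50220

50220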